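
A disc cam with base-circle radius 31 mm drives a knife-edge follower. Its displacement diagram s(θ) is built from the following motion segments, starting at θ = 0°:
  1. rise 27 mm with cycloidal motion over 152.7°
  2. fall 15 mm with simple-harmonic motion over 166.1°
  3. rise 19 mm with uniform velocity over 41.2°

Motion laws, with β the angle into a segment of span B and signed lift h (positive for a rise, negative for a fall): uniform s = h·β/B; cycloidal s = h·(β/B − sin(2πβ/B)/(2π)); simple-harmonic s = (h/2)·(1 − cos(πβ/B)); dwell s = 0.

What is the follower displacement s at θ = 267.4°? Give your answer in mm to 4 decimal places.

seg 1 [0°–152.7°] cycloidal, h=27: full span → s += 27 → s = 27.0000
seg 2 [152.7°–318.8°] simple-harmonic, h=-15: θ=267.4° here. β=114.7, B=166.1. -15/2·(1 − cos(π·0.6905)) = -11.7263 → s = 15.2737

15.2737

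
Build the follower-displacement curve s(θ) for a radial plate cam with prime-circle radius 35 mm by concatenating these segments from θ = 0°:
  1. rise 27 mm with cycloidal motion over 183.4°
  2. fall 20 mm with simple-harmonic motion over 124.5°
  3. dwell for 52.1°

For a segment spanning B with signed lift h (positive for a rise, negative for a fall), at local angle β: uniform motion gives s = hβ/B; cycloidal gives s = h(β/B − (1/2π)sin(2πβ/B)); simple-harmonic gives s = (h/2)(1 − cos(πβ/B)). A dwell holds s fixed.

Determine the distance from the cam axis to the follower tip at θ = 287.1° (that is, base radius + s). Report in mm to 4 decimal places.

seg 1 [0°–183.4°] cycloidal, h=27: full span → s += 27 → s = 27.0000
seg 2 [183.4°–307.9°] simple-harmonic, h=-20: θ=287.1° here. β=103.7, B=124.5. -20/2·(1 − cos(π·0.8329)) = -18.6539 → s = 8.3461
radial distance = base radius + s = 35 + 8.3461 = 43.3461

43.3461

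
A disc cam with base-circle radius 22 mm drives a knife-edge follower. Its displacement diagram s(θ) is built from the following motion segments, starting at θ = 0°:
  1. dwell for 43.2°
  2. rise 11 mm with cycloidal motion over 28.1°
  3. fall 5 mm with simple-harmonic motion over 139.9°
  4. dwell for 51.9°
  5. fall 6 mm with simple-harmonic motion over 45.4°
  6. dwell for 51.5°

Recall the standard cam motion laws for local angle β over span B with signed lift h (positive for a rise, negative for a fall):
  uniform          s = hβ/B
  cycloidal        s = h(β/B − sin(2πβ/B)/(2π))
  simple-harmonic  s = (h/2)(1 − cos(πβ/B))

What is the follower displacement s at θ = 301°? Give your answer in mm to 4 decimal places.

seg 1 [0°–43.2°] dwell: s stays 0.0000
seg 2 [43.2°–71.3°] cycloidal, h=11: full span → s += 11 → s = 11.0000
seg 3 [71.3°–211.2°] simple-harmonic, h=-5: full span → s += -5 → s = 6.0000
seg 4 [211.2°–263.1°] dwell: s stays 6.0000
seg 5 [263.1°–308.5°] simple-harmonic, h=-6: θ=301° here. β=37.9, B=45.4. -6/2·(1 − cos(π·0.8348)) = -5.6050 → s = 0.3950

0.3950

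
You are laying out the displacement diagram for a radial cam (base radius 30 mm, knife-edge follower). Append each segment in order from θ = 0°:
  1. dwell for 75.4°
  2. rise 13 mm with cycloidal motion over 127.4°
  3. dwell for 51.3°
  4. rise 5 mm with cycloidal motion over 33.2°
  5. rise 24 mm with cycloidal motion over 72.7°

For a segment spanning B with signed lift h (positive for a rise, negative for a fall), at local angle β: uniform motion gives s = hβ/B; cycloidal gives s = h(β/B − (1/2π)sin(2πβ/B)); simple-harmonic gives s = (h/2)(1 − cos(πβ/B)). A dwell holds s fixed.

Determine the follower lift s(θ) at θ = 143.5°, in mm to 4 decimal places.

seg 1 [0°–75.4°] dwell: s stays 0.0000
seg 2 [75.4°–202.8°] cycloidal, h=13: θ=143.5° here. β=68.1, B=127.4. 13·(0.5345 − sin(2π·0.5345)/(2π)) = 7.3944 → s = 7.3944

7.3944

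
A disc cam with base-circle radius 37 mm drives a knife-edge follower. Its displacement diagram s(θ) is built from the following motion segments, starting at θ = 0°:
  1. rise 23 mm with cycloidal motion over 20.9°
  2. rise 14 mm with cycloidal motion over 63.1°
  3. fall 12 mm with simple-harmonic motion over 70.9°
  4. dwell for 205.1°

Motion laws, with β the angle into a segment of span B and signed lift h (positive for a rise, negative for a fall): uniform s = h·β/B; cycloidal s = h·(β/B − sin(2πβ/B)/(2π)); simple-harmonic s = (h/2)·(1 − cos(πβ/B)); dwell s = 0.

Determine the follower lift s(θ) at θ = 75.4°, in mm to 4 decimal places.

seg 1 [0°–20.9°] cycloidal, h=23: full span → s += 23 → s = 23.0000
seg 2 [20.9°–84°] cycloidal, h=14: θ=75.4° here. β=54.5, B=63.1. 14·(0.8637 − sin(2π·0.8637)/(2π)) = 13.7752 → s = 36.7752

36.7752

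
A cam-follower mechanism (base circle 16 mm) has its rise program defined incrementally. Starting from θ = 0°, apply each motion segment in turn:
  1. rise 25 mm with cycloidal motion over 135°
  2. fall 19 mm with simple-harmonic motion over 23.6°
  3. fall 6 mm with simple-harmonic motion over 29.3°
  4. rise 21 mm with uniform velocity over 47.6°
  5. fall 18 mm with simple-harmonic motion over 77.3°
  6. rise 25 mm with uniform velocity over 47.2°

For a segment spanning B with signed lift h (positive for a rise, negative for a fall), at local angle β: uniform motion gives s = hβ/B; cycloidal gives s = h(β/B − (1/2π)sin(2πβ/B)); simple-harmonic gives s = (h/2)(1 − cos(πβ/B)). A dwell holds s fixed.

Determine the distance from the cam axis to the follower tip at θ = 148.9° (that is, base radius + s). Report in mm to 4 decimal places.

seg 1 [0°–135°] cycloidal, h=25: full span → s += 25 → s = 25.0000
seg 2 [135°–158.6°] simple-harmonic, h=-19: θ=148.9° here. β=13.9, B=23.6. -19/2·(1 − cos(π·0.5890)) = -12.1213 → s = 12.8787
radial distance = base radius + s = 16 + 12.8787 = 28.8787

28.8787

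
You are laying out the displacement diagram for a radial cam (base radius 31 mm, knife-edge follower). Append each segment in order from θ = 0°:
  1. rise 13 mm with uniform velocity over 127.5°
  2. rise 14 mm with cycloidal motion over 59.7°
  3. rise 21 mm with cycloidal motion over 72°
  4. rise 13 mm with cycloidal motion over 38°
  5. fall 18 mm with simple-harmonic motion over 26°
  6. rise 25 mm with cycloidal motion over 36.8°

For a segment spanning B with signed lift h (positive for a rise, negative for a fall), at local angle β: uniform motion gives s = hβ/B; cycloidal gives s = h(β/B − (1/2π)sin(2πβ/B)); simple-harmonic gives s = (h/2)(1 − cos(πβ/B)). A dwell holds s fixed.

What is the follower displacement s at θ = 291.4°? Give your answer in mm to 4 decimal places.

seg 1 [0°–127.5°] uniform, h=13: full span → s += 13 → s = 13.0000
seg 2 [127.5°–187.2°] cycloidal, h=14: full span → s += 14 → s = 27.0000
seg 3 [187.2°–259.2°] cycloidal, h=21: full span → s += 21 → s = 48.0000
seg 4 [259.2°–297.2°] cycloidal, h=13: θ=291.4° here. β=32.2, B=38. 13·(0.8474 − sin(2π·0.8474)/(2π)) = 12.7095 → s = 60.7095

60.7095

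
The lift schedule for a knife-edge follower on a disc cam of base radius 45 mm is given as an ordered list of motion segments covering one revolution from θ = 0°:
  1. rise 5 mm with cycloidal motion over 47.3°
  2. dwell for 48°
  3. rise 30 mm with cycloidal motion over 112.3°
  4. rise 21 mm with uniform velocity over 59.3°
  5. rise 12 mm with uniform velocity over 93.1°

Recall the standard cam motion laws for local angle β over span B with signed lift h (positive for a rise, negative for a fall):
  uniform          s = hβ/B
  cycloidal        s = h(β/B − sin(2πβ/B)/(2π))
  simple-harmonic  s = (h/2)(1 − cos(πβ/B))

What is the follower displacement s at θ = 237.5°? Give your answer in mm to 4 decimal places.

seg 1 [0°–47.3°] cycloidal, h=5: full span → s += 5 → s = 5.0000
seg 2 [47.3°–95.3°] dwell: s stays 5.0000
seg 3 [95.3°–207.6°] cycloidal, h=30: full span → s += 30 → s = 35.0000
seg 4 [207.6°–266.9°] uniform, h=21: θ=237.5° here. β=29.9, B=59.3. 21·29.9/59.3 = 10.5885 → s = 45.5885

45.5885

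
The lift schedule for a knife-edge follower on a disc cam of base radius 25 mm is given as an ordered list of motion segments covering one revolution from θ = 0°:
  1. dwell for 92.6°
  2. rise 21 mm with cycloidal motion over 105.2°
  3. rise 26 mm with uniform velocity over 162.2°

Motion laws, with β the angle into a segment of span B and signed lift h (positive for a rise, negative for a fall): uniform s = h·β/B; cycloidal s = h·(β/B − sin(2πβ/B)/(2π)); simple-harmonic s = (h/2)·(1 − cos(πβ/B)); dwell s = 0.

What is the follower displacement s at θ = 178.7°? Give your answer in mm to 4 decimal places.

seg 1 [0°–92.6°] dwell: s stays 0.0000
seg 2 [92.6°–197.8°] cycloidal, h=21: θ=178.7° here. β=86.1, B=105.2. 21·(0.8184 − sin(2π·0.8184)/(2π)) = 20.2252 → s = 20.2252

20.2252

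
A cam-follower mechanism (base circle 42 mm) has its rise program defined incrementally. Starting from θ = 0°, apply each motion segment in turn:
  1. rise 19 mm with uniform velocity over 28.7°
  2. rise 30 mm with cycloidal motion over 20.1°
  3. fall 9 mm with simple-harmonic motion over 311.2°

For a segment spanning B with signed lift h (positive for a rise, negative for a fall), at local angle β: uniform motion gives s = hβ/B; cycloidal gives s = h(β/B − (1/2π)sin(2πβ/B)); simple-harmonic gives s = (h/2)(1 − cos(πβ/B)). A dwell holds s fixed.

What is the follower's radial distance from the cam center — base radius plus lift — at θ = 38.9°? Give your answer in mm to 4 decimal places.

seg 1 [0°–28.7°] uniform, h=19: full span → s += 19 → s = 19.0000
seg 2 [28.7°–48.8°] cycloidal, h=30: θ=38.9° here. β=10.2, B=20.1. 30·(0.5075 − sin(2π·0.5075)/(2π)) = 15.4477 → s = 34.4477
radial distance = base radius + s = 42 + 34.4477 = 76.4477

76.4477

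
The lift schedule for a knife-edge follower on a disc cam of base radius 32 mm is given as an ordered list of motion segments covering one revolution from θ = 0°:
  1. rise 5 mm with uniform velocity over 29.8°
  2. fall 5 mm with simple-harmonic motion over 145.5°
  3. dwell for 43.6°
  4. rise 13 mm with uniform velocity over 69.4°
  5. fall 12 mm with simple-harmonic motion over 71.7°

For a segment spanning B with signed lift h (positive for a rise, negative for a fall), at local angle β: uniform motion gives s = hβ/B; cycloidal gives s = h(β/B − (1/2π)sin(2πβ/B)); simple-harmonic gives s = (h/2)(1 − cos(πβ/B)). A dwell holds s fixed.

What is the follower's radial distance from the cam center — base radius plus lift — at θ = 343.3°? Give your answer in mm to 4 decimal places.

seg 1 [0°–29.8°] uniform, h=5: full span → s += 5 → s = 5.0000
seg 2 [29.8°–175.3°] simple-harmonic, h=-5: full span → s += -5 → s = 0.0000
seg 3 [175.3°–218.9°] dwell: s stays 0.0000
seg 4 [218.9°–288.3°] uniform, h=13: full span → s += 13 → s = 13.0000
seg 5 [288.3°–360°] simple-harmonic, h=-12: θ=343.3° here. β=55, B=71.7. -12/2·(1 − cos(π·0.7671)) = -10.4641 → s = 2.5359
radial distance = base radius + s = 32 + 2.5359 = 34.5359

34.5359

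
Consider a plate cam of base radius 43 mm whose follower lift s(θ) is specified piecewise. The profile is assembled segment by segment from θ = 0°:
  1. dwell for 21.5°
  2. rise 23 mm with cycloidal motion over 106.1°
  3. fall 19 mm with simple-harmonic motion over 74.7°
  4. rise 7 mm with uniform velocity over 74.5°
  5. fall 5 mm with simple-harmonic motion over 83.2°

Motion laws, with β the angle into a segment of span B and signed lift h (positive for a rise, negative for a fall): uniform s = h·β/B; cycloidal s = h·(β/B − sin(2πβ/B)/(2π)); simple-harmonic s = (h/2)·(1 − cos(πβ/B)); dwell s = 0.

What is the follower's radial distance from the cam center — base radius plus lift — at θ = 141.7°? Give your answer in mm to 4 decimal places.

seg 1 [0°–21.5°] dwell: s stays 0.0000
seg 2 [21.5°–127.6°] cycloidal, h=23: full span → s += 23 → s = 23.0000
seg 3 [127.6°–202.3°] simple-harmonic, h=-19: θ=141.7° here. β=14.1, B=74.7. -19/2·(1 − cos(π·0.1888)) = -1.6219 → s = 21.3781
radial distance = base radius + s = 43 + 21.3781 = 64.3781

64.3781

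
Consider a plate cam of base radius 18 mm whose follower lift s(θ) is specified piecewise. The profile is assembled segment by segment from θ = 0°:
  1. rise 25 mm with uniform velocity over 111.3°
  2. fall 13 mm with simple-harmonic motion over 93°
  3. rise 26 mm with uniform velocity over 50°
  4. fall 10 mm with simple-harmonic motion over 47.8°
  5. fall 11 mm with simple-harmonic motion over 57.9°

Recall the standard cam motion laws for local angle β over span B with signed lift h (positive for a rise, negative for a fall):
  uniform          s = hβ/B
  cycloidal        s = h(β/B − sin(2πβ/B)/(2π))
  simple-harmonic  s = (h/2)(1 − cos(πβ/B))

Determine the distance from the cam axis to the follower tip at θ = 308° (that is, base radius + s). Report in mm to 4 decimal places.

seg 1 [0°–111.3°] uniform, h=25: full span → s += 25 → s = 25.0000
seg 2 [111.3°–204.3°] simple-harmonic, h=-13: full span → s += -13 → s = 12.0000
seg 3 [204.3°–254.3°] uniform, h=26: full span → s += 26 → s = 38.0000
seg 4 [254.3°–302.1°] simple-harmonic, h=-10: full span → s += -10 → s = 28.0000
seg 5 [302.1°–360°] simple-harmonic, h=-11: θ=308° here. β=5.9, B=57.9. -11/2·(1 − cos(π·0.1019)) = -0.2794 → s = 27.7206
radial distance = base radius + s = 18 + 27.7206 = 45.7206

45.7206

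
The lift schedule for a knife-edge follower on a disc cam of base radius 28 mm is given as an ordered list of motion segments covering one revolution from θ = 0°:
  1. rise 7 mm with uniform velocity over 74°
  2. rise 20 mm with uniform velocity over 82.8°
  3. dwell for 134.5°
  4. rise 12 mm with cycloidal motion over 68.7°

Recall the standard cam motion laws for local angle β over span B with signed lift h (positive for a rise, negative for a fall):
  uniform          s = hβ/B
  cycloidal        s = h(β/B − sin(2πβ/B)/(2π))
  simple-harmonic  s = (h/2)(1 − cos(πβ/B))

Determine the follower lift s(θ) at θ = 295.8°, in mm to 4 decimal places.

seg 1 [0°–74°] uniform, h=7: full span → s += 7 → s = 7.0000
seg 2 [74°–156.8°] uniform, h=20: full span → s += 20 → s = 27.0000
seg 3 [156.8°–291.3°] dwell: s stays 27.0000
seg 4 [291.3°–360°] cycloidal, h=12: θ=295.8° here. β=4.5, B=68.7. 12·(0.0655 − sin(2π·0.0655)/(2π)) = 0.0220 → s = 27.0220

27.0220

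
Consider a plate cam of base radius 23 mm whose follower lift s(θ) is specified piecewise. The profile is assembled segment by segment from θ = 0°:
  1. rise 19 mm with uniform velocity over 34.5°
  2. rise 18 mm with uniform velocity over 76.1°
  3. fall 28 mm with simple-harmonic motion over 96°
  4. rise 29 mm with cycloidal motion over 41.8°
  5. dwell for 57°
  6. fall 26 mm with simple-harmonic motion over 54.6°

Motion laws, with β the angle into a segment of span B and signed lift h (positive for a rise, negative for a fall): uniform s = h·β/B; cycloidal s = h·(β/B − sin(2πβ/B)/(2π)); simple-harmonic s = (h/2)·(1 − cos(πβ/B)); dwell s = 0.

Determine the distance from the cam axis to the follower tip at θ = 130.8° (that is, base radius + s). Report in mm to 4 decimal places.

seg 1 [0°–34.5°] uniform, h=19: full span → s += 19 → s = 19.0000
seg 2 [34.5°–110.6°] uniform, h=18: full span → s += 18 → s = 37.0000
seg 3 [110.6°–206.6°] simple-harmonic, h=-28: θ=130.8° here. β=20.2, B=96. -28/2·(1 − cos(π·0.2104)) = -2.9491 → s = 34.0509
radial distance = base radius + s = 23 + 34.0509 = 57.0509

57.0509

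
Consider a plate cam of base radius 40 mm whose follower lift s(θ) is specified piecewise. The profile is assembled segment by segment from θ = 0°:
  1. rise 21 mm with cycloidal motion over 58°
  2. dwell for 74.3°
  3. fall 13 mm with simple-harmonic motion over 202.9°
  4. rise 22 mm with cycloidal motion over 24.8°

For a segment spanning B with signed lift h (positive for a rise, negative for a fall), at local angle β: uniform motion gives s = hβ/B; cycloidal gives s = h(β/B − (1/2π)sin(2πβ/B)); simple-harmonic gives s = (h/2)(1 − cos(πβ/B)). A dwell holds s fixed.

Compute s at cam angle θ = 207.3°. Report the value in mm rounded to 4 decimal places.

seg 1 [0°–58°] cycloidal, h=21: full span → s += 21 → s = 21.0000
seg 2 [58°–132.3°] dwell: s stays 21.0000
seg 3 [132.3°–335.2°] simple-harmonic, h=-13: θ=207.3° here. β=75, B=202.9. -13/2·(1 − cos(π·0.3696)) = -3.9118 → s = 17.0882

17.0882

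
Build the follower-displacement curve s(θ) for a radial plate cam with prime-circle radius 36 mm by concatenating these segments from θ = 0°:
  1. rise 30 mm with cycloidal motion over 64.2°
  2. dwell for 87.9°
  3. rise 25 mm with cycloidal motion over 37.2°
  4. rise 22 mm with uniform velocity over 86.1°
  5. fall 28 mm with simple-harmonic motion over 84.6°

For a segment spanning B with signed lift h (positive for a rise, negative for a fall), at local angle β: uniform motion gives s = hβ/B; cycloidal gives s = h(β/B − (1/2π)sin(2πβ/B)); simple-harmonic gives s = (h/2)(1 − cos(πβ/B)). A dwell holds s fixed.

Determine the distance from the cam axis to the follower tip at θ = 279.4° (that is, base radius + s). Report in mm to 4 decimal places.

seg 1 [0°–64.2°] cycloidal, h=30: full span → s += 30 → s = 30.0000
seg 2 [64.2°–152.1°] dwell: s stays 30.0000
seg 3 [152.1°–189.3°] cycloidal, h=25: full span → s += 25 → s = 55.0000
seg 4 [189.3°–275.4°] uniform, h=22: full span → s += 22 → s = 77.0000
seg 5 [275.4°–360°] simple-harmonic, h=-28: θ=279.4° here. β=4, B=84.6. -28/2·(1 − cos(π·0.0473)) = -0.1542 → s = 76.8458
radial distance = base radius + s = 36 + 76.8458 = 112.8458

112.8458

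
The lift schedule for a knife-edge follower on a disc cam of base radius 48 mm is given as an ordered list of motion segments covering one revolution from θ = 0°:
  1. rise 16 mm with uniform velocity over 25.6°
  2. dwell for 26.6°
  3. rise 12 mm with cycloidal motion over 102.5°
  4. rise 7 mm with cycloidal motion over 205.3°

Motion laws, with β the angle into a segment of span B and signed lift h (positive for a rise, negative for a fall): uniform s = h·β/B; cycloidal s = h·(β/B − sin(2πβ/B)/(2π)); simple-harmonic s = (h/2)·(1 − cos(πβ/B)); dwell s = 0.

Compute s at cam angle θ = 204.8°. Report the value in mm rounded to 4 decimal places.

seg 1 [0°–25.6°] uniform, h=16: full span → s += 16 → s = 16.0000
seg 2 [25.6°–52.2°] dwell: s stays 16.0000
seg 3 [52.2°–154.7°] cycloidal, h=12: full span → s += 12 → s = 28.0000
seg 4 [154.7°–360°] cycloidal, h=7: θ=204.8° here. β=50.1, B=205.3. 7·(0.2440 − sin(2π·0.2440)/(2π)) = 0.5949 → s = 28.5949

28.5949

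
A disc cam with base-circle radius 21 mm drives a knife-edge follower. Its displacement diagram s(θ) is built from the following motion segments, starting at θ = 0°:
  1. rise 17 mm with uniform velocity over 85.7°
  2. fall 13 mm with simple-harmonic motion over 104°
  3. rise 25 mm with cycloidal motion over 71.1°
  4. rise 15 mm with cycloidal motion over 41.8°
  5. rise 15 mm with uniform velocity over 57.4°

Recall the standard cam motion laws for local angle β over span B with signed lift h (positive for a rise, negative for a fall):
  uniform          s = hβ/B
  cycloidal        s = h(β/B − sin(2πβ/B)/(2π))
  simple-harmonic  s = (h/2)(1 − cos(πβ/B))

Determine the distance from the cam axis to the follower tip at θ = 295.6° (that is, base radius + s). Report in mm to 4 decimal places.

seg 1 [0°–85.7°] uniform, h=17: full span → s += 17 → s = 17.0000
seg 2 [85.7°–189.7°] simple-harmonic, h=-13: full span → s += -13 → s = 4.0000
seg 3 [189.7°–260.8°] cycloidal, h=25: full span → s += 25 → s = 29.0000
seg 4 [260.8°–302.6°] cycloidal, h=15: θ=295.6° here. β=34.8, B=41.8. 15·(0.8325 − sin(2π·0.8325)/(2π)) = 14.5615 → s = 43.5615
radial distance = base radius + s = 21 + 43.5615 = 64.5615

64.5615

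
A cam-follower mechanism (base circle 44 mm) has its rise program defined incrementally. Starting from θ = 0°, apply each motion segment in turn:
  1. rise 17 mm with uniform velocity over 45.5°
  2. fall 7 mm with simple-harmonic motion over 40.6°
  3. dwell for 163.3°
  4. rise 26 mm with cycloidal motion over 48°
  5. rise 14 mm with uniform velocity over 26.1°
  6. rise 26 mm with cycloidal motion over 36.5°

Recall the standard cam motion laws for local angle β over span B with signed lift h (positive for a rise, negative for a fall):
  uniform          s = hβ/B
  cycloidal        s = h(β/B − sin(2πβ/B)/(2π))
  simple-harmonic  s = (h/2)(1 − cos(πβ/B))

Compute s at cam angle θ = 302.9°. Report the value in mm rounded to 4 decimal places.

seg 1 [0°–45.5°] uniform, h=17: full span → s += 17 → s = 17.0000
seg 2 [45.5°–86.1°] simple-harmonic, h=-7: full span → s += -7 → s = 10.0000
seg 3 [86.1°–249.4°] dwell: s stays 10.0000
seg 4 [249.4°–297.4°] cycloidal, h=26: full span → s += 26 → s = 36.0000
seg 5 [297.4°–323.5°] uniform, h=14: θ=302.9° here. β=5.5, B=26.1. 14·5.5/26.1 = 2.9502 → s = 38.9502

38.9502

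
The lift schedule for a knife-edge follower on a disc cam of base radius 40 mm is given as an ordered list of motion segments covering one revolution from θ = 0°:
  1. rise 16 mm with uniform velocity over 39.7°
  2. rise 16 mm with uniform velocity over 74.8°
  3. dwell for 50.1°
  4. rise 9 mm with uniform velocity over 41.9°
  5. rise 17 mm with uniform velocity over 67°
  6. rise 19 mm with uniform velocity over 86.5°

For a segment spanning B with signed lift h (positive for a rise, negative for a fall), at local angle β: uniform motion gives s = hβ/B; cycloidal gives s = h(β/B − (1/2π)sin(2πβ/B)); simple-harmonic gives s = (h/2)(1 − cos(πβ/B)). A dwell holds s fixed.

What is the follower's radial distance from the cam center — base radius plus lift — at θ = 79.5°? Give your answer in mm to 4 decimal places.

seg 1 [0°–39.7°] uniform, h=16: full span → s += 16 → s = 16.0000
seg 2 [39.7°–114.5°] uniform, h=16: θ=79.5° here. β=39.8, B=74.8. 16·39.8/74.8 = 8.5134 → s = 24.5134
radial distance = base radius + s = 40 + 24.5134 = 64.5134

64.5134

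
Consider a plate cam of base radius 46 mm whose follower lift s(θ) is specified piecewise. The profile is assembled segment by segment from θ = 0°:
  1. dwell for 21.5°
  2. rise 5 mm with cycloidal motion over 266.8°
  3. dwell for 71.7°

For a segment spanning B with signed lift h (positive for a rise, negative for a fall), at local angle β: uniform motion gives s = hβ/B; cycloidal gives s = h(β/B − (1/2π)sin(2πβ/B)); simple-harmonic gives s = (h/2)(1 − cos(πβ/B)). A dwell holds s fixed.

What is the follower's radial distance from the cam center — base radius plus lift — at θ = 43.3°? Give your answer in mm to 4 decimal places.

seg 1 [0°–21.5°] dwell: s stays 0.0000
seg 2 [21.5°–288.3°] cycloidal, h=5: θ=43.3° here. β=21.8, B=266.8. 5·(0.0817 − sin(2π·0.0817)/(2π)) = 0.0177 → s = 0.0177
radial distance = base radius + s = 46 + 0.0177 = 46.0177

46.0177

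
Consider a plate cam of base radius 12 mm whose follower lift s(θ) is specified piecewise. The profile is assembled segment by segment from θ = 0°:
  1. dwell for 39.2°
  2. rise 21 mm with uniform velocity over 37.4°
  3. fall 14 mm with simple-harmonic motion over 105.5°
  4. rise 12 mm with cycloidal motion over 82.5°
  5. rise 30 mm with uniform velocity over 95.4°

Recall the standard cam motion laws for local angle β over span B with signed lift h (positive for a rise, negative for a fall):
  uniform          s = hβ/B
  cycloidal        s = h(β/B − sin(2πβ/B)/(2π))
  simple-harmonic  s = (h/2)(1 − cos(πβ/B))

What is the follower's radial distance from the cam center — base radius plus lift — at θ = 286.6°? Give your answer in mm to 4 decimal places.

seg 1 [0°–39.2°] dwell: s stays 0.0000
seg 2 [39.2°–76.6°] uniform, h=21: full span → s += 21 → s = 21.0000
seg 3 [76.6°–182.1°] simple-harmonic, h=-14: full span → s += -14 → s = 7.0000
seg 4 [182.1°–264.6°] cycloidal, h=12: full span → s += 12 → s = 19.0000
seg 5 [264.6°–360°] uniform, h=30: θ=286.6° here. β=22, B=95.4. 30·22/95.4 = 6.9182 → s = 25.9182
radial distance = base radius + s = 12 + 25.9182 = 37.9182

37.9182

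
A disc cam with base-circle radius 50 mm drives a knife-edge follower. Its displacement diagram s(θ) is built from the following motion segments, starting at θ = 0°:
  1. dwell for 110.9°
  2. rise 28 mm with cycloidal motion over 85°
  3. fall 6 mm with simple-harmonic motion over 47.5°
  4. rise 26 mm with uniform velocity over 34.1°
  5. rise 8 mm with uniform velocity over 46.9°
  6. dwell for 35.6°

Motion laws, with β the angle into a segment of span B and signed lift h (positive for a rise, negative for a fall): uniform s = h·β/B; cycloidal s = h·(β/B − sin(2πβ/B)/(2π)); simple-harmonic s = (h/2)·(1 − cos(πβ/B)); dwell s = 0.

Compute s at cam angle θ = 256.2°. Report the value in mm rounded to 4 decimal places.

seg 1 [0°–110.9°] dwell: s stays 0.0000
seg 2 [110.9°–195.9°] cycloidal, h=28: full span → s += 28 → s = 28.0000
seg 3 [195.9°–243.4°] simple-harmonic, h=-6: full span → s += -6 → s = 22.0000
seg 4 [243.4°–277.5°] uniform, h=26: θ=256.2° here. β=12.8, B=34.1. 26·12.8/34.1 = 9.7595 → s = 31.7595

31.7595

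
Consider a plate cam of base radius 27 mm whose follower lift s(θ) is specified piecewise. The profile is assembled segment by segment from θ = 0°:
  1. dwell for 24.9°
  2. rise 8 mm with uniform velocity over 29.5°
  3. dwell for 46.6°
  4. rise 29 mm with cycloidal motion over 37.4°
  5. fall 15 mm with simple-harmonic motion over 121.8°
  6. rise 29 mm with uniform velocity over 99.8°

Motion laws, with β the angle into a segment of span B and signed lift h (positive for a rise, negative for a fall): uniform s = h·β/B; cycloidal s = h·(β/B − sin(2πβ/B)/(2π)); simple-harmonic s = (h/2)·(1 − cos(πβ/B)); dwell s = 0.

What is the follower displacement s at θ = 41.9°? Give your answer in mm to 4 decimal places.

seg 1 [0°–24.9°] dwell: s stays 0.0000
seg 2 [24.9°–54.4°] uniform, h=8: θ=41.9° here. β=17, B=29.5. 8·17/29.5 = 4.6102 → s = 4.6102

4.6102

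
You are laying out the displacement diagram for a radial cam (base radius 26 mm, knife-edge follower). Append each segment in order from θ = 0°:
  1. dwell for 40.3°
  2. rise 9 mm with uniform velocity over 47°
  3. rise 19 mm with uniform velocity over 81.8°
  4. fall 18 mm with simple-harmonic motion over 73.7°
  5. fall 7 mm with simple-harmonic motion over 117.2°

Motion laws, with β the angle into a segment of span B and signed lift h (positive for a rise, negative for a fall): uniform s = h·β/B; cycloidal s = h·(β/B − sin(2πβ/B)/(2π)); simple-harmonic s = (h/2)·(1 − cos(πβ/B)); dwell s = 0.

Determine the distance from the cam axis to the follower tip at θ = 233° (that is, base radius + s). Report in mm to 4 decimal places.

seg 1 [0°–40.3°] dwell: s stays 0.0000
seg 2 [40.3°–87.3°] uniform, h=9: full span → s += 9 → s = 9.0000
seg 3 [87.3°–169.1°] uniform, h=19: full span → s += 19 → s = 28.0000
seg 4 [169.1°–242.8°] simple-harmonic, h=-18: θ=233° here. β=63.9, B=73.7. -18/2·(1 − cos(π·0.8670)) = -17.2261 → s = 10.7739
radial distance = base radius + s = 26 + 10.7739 = 36.7739

36.7739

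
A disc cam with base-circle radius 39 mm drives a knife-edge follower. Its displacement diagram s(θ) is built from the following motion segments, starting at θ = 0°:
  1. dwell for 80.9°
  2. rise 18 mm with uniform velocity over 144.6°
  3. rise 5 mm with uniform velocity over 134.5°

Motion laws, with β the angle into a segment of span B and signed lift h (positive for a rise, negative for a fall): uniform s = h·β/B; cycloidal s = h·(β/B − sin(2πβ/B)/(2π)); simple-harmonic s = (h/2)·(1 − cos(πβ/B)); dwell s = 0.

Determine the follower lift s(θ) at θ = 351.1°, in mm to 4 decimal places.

seg 1 [0°–80.9°] dwell: s stays 0.0000
seg 2 [80.9°–225.5°] uniform, h=18: full span → s += 18 → s = 18.0000
seg 3 [225.5°–360°] uniform, h=5: θ=351.1° here. β=125.6, B=134.5. 5·125.6/134.5 = 4.6691 → s = 22.6691

22.6691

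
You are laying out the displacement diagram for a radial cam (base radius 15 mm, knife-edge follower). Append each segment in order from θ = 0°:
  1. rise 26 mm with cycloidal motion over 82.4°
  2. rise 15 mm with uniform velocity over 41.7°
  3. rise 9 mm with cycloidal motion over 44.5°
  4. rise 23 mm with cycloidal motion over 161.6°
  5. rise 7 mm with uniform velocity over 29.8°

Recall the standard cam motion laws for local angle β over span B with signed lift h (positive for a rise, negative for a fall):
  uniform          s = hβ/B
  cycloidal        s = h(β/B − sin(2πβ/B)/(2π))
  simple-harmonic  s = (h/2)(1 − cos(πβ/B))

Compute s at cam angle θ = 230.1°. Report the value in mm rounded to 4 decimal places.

seg 1 [0°–82.4°] cycloidal, h=26: full span → s += 26 → s = 26.0000
seg 2 [82.4°–124.1°] uniform, h=15: full span → s += 15 → s = 41.0000
seg 3 [124.1°–168.6°] cycloidal, h=9: full span → s += 9 → s = 50.0000
seg 4 [168.6°–330.2°] cycloidal, h=23: θ=230.1° here. β=61.5, B=161.6. 23·(0.3806 − sin(2π·0.3806)/(2π)) = 6.2568 → s = 56.2568

56.2568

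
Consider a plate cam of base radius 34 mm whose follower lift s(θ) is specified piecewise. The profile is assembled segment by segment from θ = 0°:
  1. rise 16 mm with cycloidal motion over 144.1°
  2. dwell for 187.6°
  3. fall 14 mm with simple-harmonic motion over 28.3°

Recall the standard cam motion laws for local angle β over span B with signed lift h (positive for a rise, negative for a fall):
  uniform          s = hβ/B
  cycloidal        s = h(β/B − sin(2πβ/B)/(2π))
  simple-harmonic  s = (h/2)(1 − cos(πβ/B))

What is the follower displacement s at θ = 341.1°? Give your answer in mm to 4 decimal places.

seg 1 [0°–144.1°] cycloidal, h=16: full span → s += 16 → s = 16.0000
seg 2 [144.1°–331.7°] dwell: s stays 16.0000
seg 3 [331.7°–360°] simple-harmonic, h=-14: θ=341.1° here. β=9.4, B=28.3. -14/2·(1 − cos(π·0.3322)) = -3.4776 → s = 12.5224

12.5224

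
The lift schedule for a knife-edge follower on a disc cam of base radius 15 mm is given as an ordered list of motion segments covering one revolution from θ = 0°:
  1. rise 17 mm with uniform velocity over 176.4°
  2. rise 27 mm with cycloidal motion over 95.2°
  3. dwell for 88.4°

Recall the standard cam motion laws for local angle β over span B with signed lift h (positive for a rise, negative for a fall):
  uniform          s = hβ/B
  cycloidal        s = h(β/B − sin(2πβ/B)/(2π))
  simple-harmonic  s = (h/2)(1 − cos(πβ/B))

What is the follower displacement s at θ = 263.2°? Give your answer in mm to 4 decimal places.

seg 1 [0°–176.4°] uniform, h=17: full span → s += 17 → s = 17.0000
seg 2 [176.4°–271.6°] cycloidal, h=27: θ=263.2° here. β=86.8, B=95.2. 27·(0.9118 − sin(2π·0.9118)/(2π)) = 26.8798 → s = 43.8798

43.8798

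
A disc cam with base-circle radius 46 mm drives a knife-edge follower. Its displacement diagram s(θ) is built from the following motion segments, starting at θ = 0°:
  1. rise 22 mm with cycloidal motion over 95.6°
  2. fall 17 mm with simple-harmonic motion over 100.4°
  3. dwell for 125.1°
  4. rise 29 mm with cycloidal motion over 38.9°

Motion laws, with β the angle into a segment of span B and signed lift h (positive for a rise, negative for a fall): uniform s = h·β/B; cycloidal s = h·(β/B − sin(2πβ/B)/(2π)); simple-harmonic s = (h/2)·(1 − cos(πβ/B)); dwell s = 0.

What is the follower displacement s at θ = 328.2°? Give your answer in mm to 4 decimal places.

seg 1 [0°–95.6°] cycloidal, h=22: full span → s += 22 → s = 22.0000
seg 2 [95.6°–196°] simple-harmonic, h=-17: full span → s += -17 → s = 5.0000
seg 3 [196°–321.1°] dwell: s stays 5.0000
seg 4 [321.1°–360°] cycloidal, h=29: θ=328.2° here. β=7.1, B=38.9. 29·(0.1825 − sin(2π·0.1825)/(2π)) = 1.0863 → s = 6.0863

6.0863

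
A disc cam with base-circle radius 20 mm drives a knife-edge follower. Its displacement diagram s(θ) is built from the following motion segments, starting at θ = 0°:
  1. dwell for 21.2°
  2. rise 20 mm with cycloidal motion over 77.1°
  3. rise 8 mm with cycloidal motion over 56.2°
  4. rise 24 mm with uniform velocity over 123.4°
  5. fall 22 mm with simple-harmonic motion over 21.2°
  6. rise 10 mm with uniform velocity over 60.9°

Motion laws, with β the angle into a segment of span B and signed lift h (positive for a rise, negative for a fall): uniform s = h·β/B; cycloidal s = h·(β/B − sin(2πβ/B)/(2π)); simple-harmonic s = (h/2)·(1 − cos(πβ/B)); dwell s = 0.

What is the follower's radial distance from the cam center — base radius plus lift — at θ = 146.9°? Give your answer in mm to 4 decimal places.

seg 1 [0°–21.2°] dwell: s stays 0.0000
seg 2 [21.2°–98.3°] cycloidal, h=20: full span → s += 20 → s = 20.0000
seg 3 [98.3°–154.5°] cycloidal, h=8: θ=146.9° here. β=48.6, B=56.2. 8·(0.8648 − sin(2π·0.8648)/(2π)) = 7.8744 → s = 27.8744
radial distance = base radius + s = 20 + 27.8744 = 47.8744

47.8744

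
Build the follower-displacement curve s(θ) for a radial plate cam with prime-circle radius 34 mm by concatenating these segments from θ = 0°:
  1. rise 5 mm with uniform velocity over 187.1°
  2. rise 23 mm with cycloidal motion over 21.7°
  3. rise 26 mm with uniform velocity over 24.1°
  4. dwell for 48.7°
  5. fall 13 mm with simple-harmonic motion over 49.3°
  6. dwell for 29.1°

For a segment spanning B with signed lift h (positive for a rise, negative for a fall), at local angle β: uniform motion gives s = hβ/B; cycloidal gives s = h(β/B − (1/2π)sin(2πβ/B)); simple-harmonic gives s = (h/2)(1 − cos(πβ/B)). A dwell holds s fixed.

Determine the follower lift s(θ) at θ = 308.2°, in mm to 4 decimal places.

seg 1 [0°–187.1°] uniform, h=5: full span → s += 5 → s = 5.0000
seg 2 [187.1°–208.8°] cycloidal, h=23: full span → s += 23 → s = 28.0000
seg 3 [208.8°–232.9°] uniform, h=26: full span → s += 26 → s = 54.0000
seg 4 [232.9°–281.6°] dwell: s stays 54.0000
seg 5 [281.6°–330.9°] simple-harmonic, h=-13: θ=308.2° here. β=26.6, B=49.3. -13/2·(1 − cos(π·0.5396)) = -7.3056 → s = 46.6944

46.6944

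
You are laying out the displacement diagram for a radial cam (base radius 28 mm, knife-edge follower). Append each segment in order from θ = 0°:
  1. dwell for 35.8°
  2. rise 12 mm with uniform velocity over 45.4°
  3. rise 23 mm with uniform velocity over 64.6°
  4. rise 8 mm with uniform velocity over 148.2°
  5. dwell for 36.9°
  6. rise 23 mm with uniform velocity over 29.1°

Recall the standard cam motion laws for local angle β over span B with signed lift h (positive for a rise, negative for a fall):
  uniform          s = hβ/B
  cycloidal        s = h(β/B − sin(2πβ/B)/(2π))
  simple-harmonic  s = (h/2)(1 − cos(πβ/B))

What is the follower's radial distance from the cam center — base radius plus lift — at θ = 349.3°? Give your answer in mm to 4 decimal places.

seg 1 [0°–35.8°] dwell: s stays 0.0000
seg 2 [35.8°–81.2°] uniform, h=12: full span → s += 12 → s = 12.0000
seg 3 [81.2°–145.8°] uniform, h=23: full span → s += 23 → s = 35.0000
seg 4 [145.8°–294°] uniform, h=8: full span → s += 8 → s = 43.0000
seg 5 [294°–330.9°] dwell: s stays 43.0000
seg 6 [330.9°–360°] uniform, h=23: θ=349.3° here. β=18.4, B=29.1. 23·18.4/29.1 = 14.5430 → s = 57.5430
radial distance = base radius + s = 28 + 57.5430 = 85.5430

85.5430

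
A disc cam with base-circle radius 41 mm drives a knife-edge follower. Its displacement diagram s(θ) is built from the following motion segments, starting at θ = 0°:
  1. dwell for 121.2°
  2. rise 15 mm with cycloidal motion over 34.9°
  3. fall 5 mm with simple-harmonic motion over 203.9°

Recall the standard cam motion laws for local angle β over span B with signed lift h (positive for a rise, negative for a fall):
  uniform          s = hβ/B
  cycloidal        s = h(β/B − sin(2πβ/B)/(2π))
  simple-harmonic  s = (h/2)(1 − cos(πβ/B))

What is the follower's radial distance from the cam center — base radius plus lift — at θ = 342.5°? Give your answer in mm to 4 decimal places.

seg 1 [0°–121.2°] dwell: s stays 0.0000
seg 2 [121.2°–156.1°] cycloidal, h=15: full span → s += 15 → s = 15.0000
seg 3 [156.1°–360°] simple-harmonic, h=-5: θ=342.5° here. β=186.4, B=203.9. -5/2·(1 − cos(π·0.9142)) = -4.9097 → s = 10.0903
radial distance = base radius + s = 41 + 10.0903 = 51.0903

51.0903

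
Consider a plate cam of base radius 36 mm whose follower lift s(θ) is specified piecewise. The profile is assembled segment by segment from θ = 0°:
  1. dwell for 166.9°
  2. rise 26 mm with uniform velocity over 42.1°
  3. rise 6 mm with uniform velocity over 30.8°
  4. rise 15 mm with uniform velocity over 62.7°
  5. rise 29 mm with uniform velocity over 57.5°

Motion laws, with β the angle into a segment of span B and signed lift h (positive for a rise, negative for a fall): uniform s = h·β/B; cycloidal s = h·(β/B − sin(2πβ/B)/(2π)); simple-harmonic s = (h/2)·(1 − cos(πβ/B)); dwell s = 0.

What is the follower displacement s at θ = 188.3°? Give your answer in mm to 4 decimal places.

seg 1 [0°–166.9°] dwell: s stays 0.0000
seg 2 [166.9°–209°] uniform, h=26: θ=188.3° here. β=21.4, B=42.1. 26·21.4/42.1 = 13.2162 → s = 13.2162

13.2162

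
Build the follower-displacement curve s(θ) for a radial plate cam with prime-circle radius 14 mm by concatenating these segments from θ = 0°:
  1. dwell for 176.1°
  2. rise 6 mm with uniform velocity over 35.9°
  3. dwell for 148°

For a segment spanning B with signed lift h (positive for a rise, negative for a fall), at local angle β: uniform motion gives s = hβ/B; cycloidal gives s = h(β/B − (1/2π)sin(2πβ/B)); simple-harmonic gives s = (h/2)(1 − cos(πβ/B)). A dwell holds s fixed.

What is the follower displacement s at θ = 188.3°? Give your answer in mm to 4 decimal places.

seg 1 [0°–176.1°] dwell: s stays 0.0000
seg 2 [176.1°–212°] uniform, h=6: θ=188.3° here. β=12.2, B=35.9. 6·12.2/35.9 = 2.0390 → s = 2.0390

2.0390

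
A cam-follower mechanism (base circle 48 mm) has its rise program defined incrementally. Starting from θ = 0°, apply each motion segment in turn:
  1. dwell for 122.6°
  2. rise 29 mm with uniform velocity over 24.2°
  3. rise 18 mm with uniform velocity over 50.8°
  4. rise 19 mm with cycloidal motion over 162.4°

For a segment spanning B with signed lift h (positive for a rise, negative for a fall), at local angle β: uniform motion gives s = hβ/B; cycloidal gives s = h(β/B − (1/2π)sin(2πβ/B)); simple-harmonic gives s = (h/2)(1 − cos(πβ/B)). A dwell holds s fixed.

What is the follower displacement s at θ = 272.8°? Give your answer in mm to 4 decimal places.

seg 1 [0°–122.6°] dwell: s stays 0.0000
seg 2 [122.6°–146.8°] uniform, h=29: full span → s += 29 → s = 29.0000
seg 3 [146.8°–197.6°] uniform, h=18: full span → s += 18 → s = 47.0000
seg 4 [197.6°–360°] cycloidal, h=19: θ=272.8° here. β=75.2, B=162.4. 19·(0.4631 − sin(2π·0.4631)/(2π)) = 8.1023 → s = 55.1023

55.1023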